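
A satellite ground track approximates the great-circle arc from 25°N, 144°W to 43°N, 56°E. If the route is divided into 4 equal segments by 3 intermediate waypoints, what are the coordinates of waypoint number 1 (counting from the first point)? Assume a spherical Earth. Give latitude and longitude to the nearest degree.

≈ 51°N, 155°W

Convert each endpoint to a unit vector on the sphere (x = cos φ cos λ, y = cos φ sin λ, z = sin φ).
The central angle between the endpoints is δ = arccos(p₁·p₂) ≈ 1.912 rad (109.6°).
Interpolate at f = 1/4 with slerp weights a = sin((1−f)δ)/sin δ ≈ 1.051, b = sin(fδ)/sin δ ≈ 0.488.
p = a·p₁ + b·p₂ ≈ (-0.571, -0.264, 0.777); φ = arcsin(p_z) ≈ 51.01°, λ = atan2(p_y, p_x) ≈ -155.19°.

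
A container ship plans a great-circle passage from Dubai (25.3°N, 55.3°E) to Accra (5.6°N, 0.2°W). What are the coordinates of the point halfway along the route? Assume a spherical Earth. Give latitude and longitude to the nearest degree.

≈ (17°N, 26°E)

Convert each endpoint to a unit vector on the sphere (x = cos φ cos λ, y = cos φ sin λ, z = sin φ).
The central angle between the endpoints is δ = arccos(p₁·p₂) ≈ 0.987 rad (56.5°).
Interpolate at f = 1/2 with slerp weights a = sin((1−f)δ)/sin δ ≈ 0.568, b = sin(fδ)/sin δ ≈ 0.568.
p = a·p₁ + b·p₂ ≈ (0.857, 0.420, 0.298); φ = arcsin(p_z) ≈ 17.34°, λ = atan2(p_y, p_x) ≈ 26.10°.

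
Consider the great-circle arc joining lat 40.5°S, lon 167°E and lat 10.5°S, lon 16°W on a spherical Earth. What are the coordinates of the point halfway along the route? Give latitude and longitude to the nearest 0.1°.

The haversine formula gives a central angle δ ≈ 2.250 rad (128.9°) between the endpoints.
Interpolate at f = 1/2 with slerp weights a = sin((1−f)δ)/sin δ ≈ 1.160, b = sin(fδ)/sin δ ≈ 1.160.
p = a·p₁ + b·p₂ ≈ (0.237, -0.116, -0.965); φ = arcsin(p_z) ≈ -74.71°, λ = atan2(p_y, p_x) ≈ -26.08°.

≈ lat 74.7°S, lon 26.1°W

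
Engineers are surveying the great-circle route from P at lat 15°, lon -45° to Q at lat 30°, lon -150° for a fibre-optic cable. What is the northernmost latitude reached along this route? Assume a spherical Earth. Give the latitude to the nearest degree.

The great circle lies in the plane with unit normal n̂ = (p₁ × p₂)/|p₁ × p₂|.
Here n̂_z ≈ -0.811; the vertex latitude is φ_max = arccos|n̂_z| ≈ 35.8°.

≈ 36°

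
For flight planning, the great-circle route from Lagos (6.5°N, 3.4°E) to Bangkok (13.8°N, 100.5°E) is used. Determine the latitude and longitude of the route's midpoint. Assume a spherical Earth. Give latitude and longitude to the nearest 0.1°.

≈ 15.1°N, 51.2°E

The haversine formula gives a central angle δ ≈ 1.663 rad (95.3°) between the endpoints.
Interpolate at f = 1/2 with slerp weights a = sin((1−f)δ)/sin δ ≈ 0.742, b = sin(fδ)/sin δ ≈ 0.742.
p = a·p₁ + b·p₂ ≈ (0.605, 0.752, 0.261); φ = arcsin(p_z) ≈ 15.13°, λ = atan2(p_y, p_x) ≈ 51.21°.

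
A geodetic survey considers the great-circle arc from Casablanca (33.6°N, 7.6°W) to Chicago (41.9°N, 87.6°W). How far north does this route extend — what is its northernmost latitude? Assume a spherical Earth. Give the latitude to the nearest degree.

The great circle lies in the plane with unit normal n̂ = (p₁ × p₂)/|p₁ × p₂|.
Here n̂_z ≈ -0.695; the vertex latitude is φ_max = arccos|n̂_z| ≈ 46.0°.
Check via Clairaut: cos φ_max = |cos φ₁| · sin C = cos(33.6°)·sin(56.5°) ≈ 0.695, again giving ≈ 46.0°.

≈ 46°N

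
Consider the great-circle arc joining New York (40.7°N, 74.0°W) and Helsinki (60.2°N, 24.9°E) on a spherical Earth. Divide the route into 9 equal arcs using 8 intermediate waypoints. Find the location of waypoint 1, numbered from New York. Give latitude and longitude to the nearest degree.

Convert each endpoint to a unit vector on the sphere (x = cos φ cos λ, y = cos φ sin λ, z = sin φ).
The central angle between the endpoints is δ = arccos(p₁·p₂) ≈ 1.038 rad (59.5°).
Interpolate at f = 1/9 with slerp weights a = sin((1−f)δ)/sin δ ≈ 0.926, b = sin(fδ)/sin δ ≈ 0.134.
p = a·p₁ + b·p₂ ≈ (0.254, -0.647, 0.719); φ = arcsin(p_z) ≈ 46.01°, λ = atan2(p_y, p_x) ≈ -68.58°.

≈ 46°N, 69°W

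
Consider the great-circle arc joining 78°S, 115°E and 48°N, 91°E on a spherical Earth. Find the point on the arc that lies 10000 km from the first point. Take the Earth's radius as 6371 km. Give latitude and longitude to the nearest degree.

≈ 11°N, 95°E

Convert each endpoint to a unit vector on the sphere (x = cos φ cos λ, y = cos φ sin λ, z = sin φ).
The central angle between the endpoints is δ = arccos(p₁·p₂) ≈ 2.214 rad (126.9°). The total great-circle distance is δ·R ≈ 2.214 × 6371 ≈ 14106 km, so the target fraction is f = 10000/14106 ≈ 0.709.
Interpolate at f ≈ 0.709 with slerp weights a = sin((1−f)δ)/sin δ ≈ 0.751, b = sin(fδ)/sin δ ≈ 1.250.
p = a·p₁ + b·p₂ ≈ (-0.081, 0.978, 0.194); φ = arcsin(p_z) ≈ 11.21°, λ = atan2(p_y, p_x) ≈ 94.71°.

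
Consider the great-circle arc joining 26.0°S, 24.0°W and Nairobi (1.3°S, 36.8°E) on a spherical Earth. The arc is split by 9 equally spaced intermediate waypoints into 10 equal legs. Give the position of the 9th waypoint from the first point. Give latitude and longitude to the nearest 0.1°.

Write both endpoints as unit vectors p₁, p₂ with components (cos φ cos λ, cos φ sin λ, sin φ).
The central angle between the endpoints is δ = arccos(p₁·p₂) ≈ 1.106 rad (63.4°).
Interpolate at f = 9/10 with slerp weights a = sin((1−f)δ)/sin δ ≈ 0.123, b = sin(fδ)/sin δ ≈ 0.939.
p = a·p₁ + b·p₂ ≈ (0.853, 0.517, -0.075); φ = arcsin(p_z) ≈ -4.33°, λ = atan2(p_y, p_x) ≈ 31.23°.

≈ 4.3°S, 31.2°E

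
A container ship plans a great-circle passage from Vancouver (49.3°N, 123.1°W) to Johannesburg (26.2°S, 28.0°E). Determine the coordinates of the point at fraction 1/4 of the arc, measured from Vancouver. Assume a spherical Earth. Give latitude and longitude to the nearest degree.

≈ 56°N, 61°W

From cos δ = sin φ₁ sin φ₂ + cos φ₁ cos φ₂ cos Δλ, the central angle is δ ≈ 2.581 rad (147.9°).
Interpolate at f = 1/4 with slerp weights a = sin((1−f)δ)/sin δ ≈ 1.757, b = sin(fδ)/sin δ ≈ 1.131.
p = a·p₁ + b·p₂ ≈ (0.270, -0.483, 0.833); φ = arcsin(p_z) ≈ 56.37°, λ = atan2(p_y, p_x) ≈ -60.77°.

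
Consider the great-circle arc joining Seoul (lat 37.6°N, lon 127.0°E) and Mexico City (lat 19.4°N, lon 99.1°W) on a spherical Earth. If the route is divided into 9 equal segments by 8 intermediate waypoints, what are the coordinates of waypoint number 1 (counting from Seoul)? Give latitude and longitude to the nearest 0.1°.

Write both endpoints as unit vectors p₁, p₂ with components (cos φ cos λ, cos φ sin λ, sin φ).
The central angle between the endpoints is δ = arccos(p₁·p₂) ≈ 1.892 rad (108.4°).
Interpolate at f = 1/9 with slerp weights a = sin((1−f)δ)/sin δ ≈ 1.047, b = sin(fδ)/sin δ ≈ 0.220.
p = a·p₁ + b·p₂ ≈ (-0.532, 0.458, 0.712); φ = arcsin(p_z) ≈ 45.40°, λ = atan2(p_y, p_x) ≈ 139.29°.

≈ lat 45.4°N, lon 139.3°E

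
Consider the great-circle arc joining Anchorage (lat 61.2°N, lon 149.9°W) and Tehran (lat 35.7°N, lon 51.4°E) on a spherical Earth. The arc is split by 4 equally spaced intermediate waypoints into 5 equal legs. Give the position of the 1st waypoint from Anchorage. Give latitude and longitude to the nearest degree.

≈ lat 76°N, lon 170°W

Write both endpoints as unit vectors p₁, p₂ with components (cos φ cos λ, cos φ sin λ, sin φ).
The central angle between the endpoints is δ = arccos(p₁·p₂) ≈ 1.423 rad (81.6°).
Interpolate at f = 1/5 with slerp weights a = sin((1−f)δ)/sin δ ≈ 0.918, b = sin(fδ)/sin δ ≈ 0.284.
p = a·p₁ + b·p₂ ≈ (-0.239, -0.042, 0.970); φ = arcsin(p_z) ≈ 75.97°, λ = atan2(p_y, p_x) ≈ -170.12°.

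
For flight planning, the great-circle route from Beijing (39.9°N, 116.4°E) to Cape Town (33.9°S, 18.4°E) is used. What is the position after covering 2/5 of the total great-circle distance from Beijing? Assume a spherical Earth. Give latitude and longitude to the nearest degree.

The haversine formula gives a central angle δ ≈ 2.034 rad (116.5°) between the endpoints.
Interpolate at f = 2/5 with slerp weights a = sin((1−f)δ)/sin δ ≈ 1.050, b = sin(fδ)/sin δ ≈ 0.812.
p = a·p₁ + b·p₂ ≈ (0.282, 0.934, 0.220); φ = arcsin(p_z) ≈ 12.73°, λ = atan2(p_y, p_x) ≈ 73.22°.

≈ 13°N, 73°E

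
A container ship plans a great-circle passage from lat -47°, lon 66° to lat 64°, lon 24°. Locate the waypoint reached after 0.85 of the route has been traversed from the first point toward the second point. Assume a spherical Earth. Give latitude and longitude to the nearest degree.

From cos δ = sin φ₁ sin φ₂ + cos φ₁ cos φ₂ cos Δλ, the central angle is δ ≈ 2.021 rad (115.8°).
Interpolate at f = 0.85 with slerp weights a = sin((1−f)δ)/sin δ ≈ 0.332, b = sin(fδ)/sin δ ≈ 1.099.
p = a·p₁ + b·p₂ ≈ (0.532, 0.402, 0.745); φ = arcsin(p_z) ≈ 48.16°, λ = atan2(p_y, p_x) ≈ 37.11°.

≈ lat 48°, lon 37°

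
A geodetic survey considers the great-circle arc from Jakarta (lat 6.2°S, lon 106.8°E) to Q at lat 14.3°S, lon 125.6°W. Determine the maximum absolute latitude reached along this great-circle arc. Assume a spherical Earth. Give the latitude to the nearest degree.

≈ 23°S

The great circle lies in the plane with unit normal n̂ = (p₁ × p₂)/|p₁ × p₂|.
Here n̂_z ≈ +0.922; the vertex latitude is φ_max = arccos|n̂_z| ≈ 22.8°.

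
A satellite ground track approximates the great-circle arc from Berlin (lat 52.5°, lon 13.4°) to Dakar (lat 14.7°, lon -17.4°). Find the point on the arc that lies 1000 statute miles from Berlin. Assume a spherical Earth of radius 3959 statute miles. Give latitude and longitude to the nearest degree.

The haversine formula gives a central angle δ ≈ 0.785 rad (45.0°) between the endpoints. The total great-circle distance is δ·R ≈ 0.785 × 3959 ≈ 3109 mi, so the target fraction is f = 1000/3109 ≈ 0.322.
Interpolate at f ≈ 0.322 with slerp weights a = sin((1−f)δ)/sin δ ≈ 0.718, b = sin(fδ)/sin δ ≈ 0.353.
p = a·p₁ + b·p₂ ≈ (0.752, -0.001, 0.660); φ = arcsin(p_z) ≈ 41.27°, λ = atan2(p_y, p_x) ≈ -0.07°.

≈ lat 41°, lon 0°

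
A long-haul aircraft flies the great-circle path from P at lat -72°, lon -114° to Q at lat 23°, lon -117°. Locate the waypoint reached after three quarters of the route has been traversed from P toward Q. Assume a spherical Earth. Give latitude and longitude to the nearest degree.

Write both endpoints as unit vectors p₁, p₂ with components (cos φ cos λ, cos φ sin λ, sin φ).
The central angle between the endpoints is δ = arccos(p₁·p₂) ≈ 1.658 rad (95.0°).
Interpolate at f = 3/4 with slerp weights a = sin((1−f)δ)/sin δ ≈ 0.404, b = sin(fδ)/sin δ ≈ 0.951.
p = a·p₁ + b·p₂ ≈ (-0.448, -0.894, -0.013); φ = arcsin(p_z) ≈ -0.75°, λ = atan2(p_y, p_x) ≈ -116.63°.

≈ lat -1°, lon -117°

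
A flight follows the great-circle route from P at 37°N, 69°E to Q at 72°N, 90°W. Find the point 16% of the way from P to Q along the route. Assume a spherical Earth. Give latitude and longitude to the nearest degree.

Convert each endpoint to a unit vector on the sphere (x = cos φ cos λ, y = cos φ sin λ, z = sin φ).
The central angle between the endpoints is δ = arccos(p₁·p₂) ≈ 1.222 rad (70.0°).
Interpolate at f = 0.16 with slerp weights a = sin((1−f)δ)/sin δ ≈ 0.910, b = sin(fδ)/sin δ ≈ 0.207.
p = a·p₁ + b·p₂ ≈ (0.261, 0.615, 0.744); φ = arcsin(p_z) ≈ 48.11°, λ = atan2(p_y, p_x) ≈ 67.04°.

≈ 48°N, 67°E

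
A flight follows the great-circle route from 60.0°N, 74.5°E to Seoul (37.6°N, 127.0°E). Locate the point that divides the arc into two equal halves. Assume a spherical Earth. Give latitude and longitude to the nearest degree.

Write both endpoints as unit vectors p₁, p₂ with components (cos φ cos λ, cos φ sin λ, sin φ).
The central angle between the endpoints is δ = arccos(p₁·p₂) ≈ 0.693 rad (39.7°).
Interpolate at f = 1/2 with slerp weights a = sin((1−f)δ)/sin δ ≈ 0.532, b = sin(fδ)/sin δ ≈ 0.532.
p = a·p₁ + b·p₂ ≈ (-0.182, 0.592, 0.785); φ = arcsin(p_z) ≈ 51.69°, λ = atan2(p_y, p_x) ≈ 107.11°.

≈ 52°N, 107°E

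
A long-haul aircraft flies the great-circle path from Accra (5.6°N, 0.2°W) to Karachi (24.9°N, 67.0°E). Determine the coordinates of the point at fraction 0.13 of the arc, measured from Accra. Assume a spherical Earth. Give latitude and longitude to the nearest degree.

≈ (9°N, 8°E)

Convert each endpoint to a unit vector on the sphere (x = cos φ cos λ, y = cos φ sin λ, z = sin φ).
The central angle between the endpoints is δ = arccos(p₁·p₂) ≈ 1.169 rad (67.0°).
Interpolate at f = 0.13 with slerp weights a = sin((1−f)δ)/sin δ ≈ 0.924, b = sin(fδ)/sin δ ≈ 0.164.
p = a·p₁ + b·p₂ ≈ (0.978, 0.134, 0.159); φ = arcsin(p_z) ≈ 9.17°, λ = atan2(p_y, p_x) ≈ 7.81°.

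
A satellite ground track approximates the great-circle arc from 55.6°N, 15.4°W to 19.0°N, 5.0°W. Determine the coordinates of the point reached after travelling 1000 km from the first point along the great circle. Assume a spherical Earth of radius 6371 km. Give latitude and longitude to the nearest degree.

≈ 47°N, 12°W

Write both endpoints as unit vectors p₁, p₂ with components (cos φ cos λ, cos φ sin λ, sin φ).
The central angle between the endpoints is δ = arccos(p₁·p₂) ≈ 0.653 rad (37.4°). The total great-circle distance is δ·R ≈ 0.653 × 6371 ≈ 4163 km, so the target fraction is f = 1000/4163 ≈ 0.240.
Interpolate at f ≈ 0.240 with slerp weights a = sin((1−f)δ)/sin δ ≈ 0.784, b = sin(fδ)/sin δ ≈ 0.257.
p = a·p₁ + b·p₂ ≈ (0.669, -0.139, 0.730); φ = arcsin(p_z) ≈ 46.90°, λ = atan2(p_y, p_x) ≈ -11.72°.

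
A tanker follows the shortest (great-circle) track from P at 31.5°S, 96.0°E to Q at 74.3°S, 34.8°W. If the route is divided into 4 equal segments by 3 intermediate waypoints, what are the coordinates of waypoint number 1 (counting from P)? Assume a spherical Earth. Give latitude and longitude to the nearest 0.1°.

≈ 48.3°S, 90.4°E

Write both endpoints as unit vectors p₁, p₂ with components (cos φ cos λ, cos φ sin λ, sin φ).
The central angle between the endpoints is δ = arccos(p₁·p₂) ≈ 1.211 rad (69.4°).
Interpolate at f = 1/4 with slerp weights a = sin((1−f)δ)/sin δ ≈ 0.842, b = sin(fδ)/sin δ ≈ 0.319.
p = a·p₁ + b·p₂ ≈ (-0.004, 0.665, -0.747); φ = arcsin(p_z) ≈ -48.31°, λ = atan2(p_y, p_x) ≈ 90.37°.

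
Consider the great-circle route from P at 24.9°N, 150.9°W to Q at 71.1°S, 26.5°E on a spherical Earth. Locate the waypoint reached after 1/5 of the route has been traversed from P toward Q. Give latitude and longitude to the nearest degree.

≈ 2°S, 150°W

Write both endpoints as unit vectors p₁, p₂ with components (cos φ cos λ, cos φ sin λ, sin φ).
The central angle between the endpoints is δ = arccos(p₁·p₂) ≈ 2.335 rad (133.8°).
Interpolate at f = 1/5 with slerp weights a = sin((1−f)δ)/sin δ ≈ 1.324, b = sin(fδ)/sin δ ≈ 0.623.
p = a·p₁ + b·p₂ ≈ (-0.869, -0.494, -0.032); φ = arcsin(p_z) ≈ -1.85°, λ = atan2(p_y, p_x) ≈ -150.37°.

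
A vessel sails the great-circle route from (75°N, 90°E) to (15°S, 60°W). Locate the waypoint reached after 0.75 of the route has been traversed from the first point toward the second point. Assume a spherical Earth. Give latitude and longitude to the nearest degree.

≈ (14°N, 56°W)

From cos δ = sin φ₁ sin φ₂ + cos φ₁ cos φ₂ cos Δλ, the central angle is δ ≈ 2.056 rad (117.8°).
Interpolate at f = 0.75 with slerp weights a = sin((1−f)δ)/sin δ ≈ 0.556, b = sin(fδ)/sin δ ≈ 1.130.
p = a·p₁ + b·p₂ ≈ (0.546, -0.801, 0.244); φ = arcsin(p_z) ≈ 14.15°, λ = atan2(p_y, p_x) ≈ -55.75°.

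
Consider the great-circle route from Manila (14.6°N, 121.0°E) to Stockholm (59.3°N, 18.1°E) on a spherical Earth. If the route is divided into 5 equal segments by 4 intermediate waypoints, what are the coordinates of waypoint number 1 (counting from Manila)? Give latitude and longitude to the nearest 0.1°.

Write both endpoints as unit vectors p₁, p₂ with components (cos φ cos λ, cos φ sin λ, sin φ).
The central angle between the endpoints is δ = arccos(p₁·p₂) ≈ 1.464 rad (83.9°).
Interpolate at f = 1/5 with slerp weights a = sin((1−f)δ)/sin δ ≈ 0.927, b = sin(fδ)/sin δ ≈ 0.290.
p = a·p₁ + b·p₂ ≈ (-0.321, 0.815, 0.483); φ = arcsin(p_z) ≈ 28.89°, λ = atan2(p_y, p_x) ≈ 111.50°.

≈ (28.9°N, 111.5°E)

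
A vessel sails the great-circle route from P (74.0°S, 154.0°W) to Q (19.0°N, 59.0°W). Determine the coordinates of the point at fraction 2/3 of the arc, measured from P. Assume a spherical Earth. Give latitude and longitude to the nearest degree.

≈ (16°S, 69°W)

Write both endpoints as unit vectors p₁, p₂ with components (cos φ cos λ, cos φ sin λ, sin φ).
The central angle between the endpoints is δ = arccos(p₁·p₂) ≈ 1.913 rad (109.6°).
Interpolate at f = 2/3 with slerp weights a = sin((1−f)δ)/sin δ ≈ 0.632, b = sin(fδ)/sin δ ≈ 1.016.
p = a·p₁ + b·p₂ ≈ (0.338, -0.899, -0.277); φ = arcsin(p_z) ≈ -16.07°, λ = atan2(p_y, p_x) ≈ -69.41°.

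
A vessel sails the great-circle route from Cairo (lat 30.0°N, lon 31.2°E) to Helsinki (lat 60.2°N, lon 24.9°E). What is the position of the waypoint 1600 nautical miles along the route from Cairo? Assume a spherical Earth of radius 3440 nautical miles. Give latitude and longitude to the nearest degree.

Convert each endpoint to a unit vector on the sphere (x = cos φ cos λ, y = cos φ sin λ, z = sin φ).
The central angle between the endpoints is δ = arccos(p₁·p₂) ≈ 0.532 rad (30.5°). The total great-circle distance is δ·R ≈ 0.532 × 3440 ≈ 1831 nmi, so the target fraction is f = 1600/1831 ≈ 0.874.
Interpolate at f ≈ 0.874 with slerp weights a = sin((1−f)δ)/sin δ ≈ 0.132, b = sin(fδ)/sin δ ≈ 0.884.
p = a·p₁ + b·p₂ ≈ (0.496, 0.244, 0.833); φ = arcsin(p_z) ≈ 56.42°, λ = atan2(p_y, p_x) ≈ 26.20°.

≈ lat 56°N, lon 26°E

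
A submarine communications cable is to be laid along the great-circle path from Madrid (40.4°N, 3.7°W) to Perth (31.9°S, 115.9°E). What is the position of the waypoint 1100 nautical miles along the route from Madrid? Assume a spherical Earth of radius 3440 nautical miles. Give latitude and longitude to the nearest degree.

From cos δ = sin φ₁ sin φ₂ + cos φ₁ cos φ₂ cos Δλ, the central angle is δ ≈ 2.294 rad (131.4°). The total great-circle distance is δ·R ≈ 2.294 × 3440 ≈ 7892 nmi, so the target fraction is f = 1100/7892 ≈ 0.139.
Interpolate at f ≈ 0.139 with slerp weights a = sin((1−f)δ)/sin δ ≈ 1.227, b = sin(fδ)/sin δ ≈ 0.419.
p = a·p₁ + b·p₂ ≈ (0.777, 0.260, 0.574); φ = arcsin(p_z) ≈ 35.00°, λ = atan2(p_y, p_x) ≈ 18.50°.

≈ (35°N, 19°E)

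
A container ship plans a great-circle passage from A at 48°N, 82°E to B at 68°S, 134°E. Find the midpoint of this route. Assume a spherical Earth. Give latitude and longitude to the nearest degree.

≈ 11°S, 100°E

Convert each endpoint to a unit vector on the sphere (x = cos φ cos λ, y = cos φ sin λ, z = sin φ).
The central angle between the endpoints is δ = arccos(p₁·p₂) ≈ 2.135 rad (122.3°).
Interpolate at f = 1/2 with slerp weights a = sin((1−f)δ)/sin δ ≈ 1.037, b = sin(fδ)/sin δ ≈ 1.037.
p = a·p₁ + b·p₂ ≈ (-0.173, 0.966, -0.191); φ = arcsin(p_z) ≈ -11.00°, λ = atan2(p_y, p_x) ≈ 100.16°.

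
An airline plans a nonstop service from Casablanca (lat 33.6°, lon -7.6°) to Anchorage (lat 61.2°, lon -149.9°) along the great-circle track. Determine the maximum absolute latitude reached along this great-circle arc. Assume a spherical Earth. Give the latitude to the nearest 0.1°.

The great circle lies in the plane with unit normal n̂ = (p₁ × p₂)/|p₁ × p₂|.
Here n̂_z ≈ -0.249; the vertex latitude is φ_max = arccos|n̂_z| ≈ 75.6°.
Check via Clairaut: cos φ_max = |cos φ₁| · sin C = cos(33.6°)·sin(17.4°) ≈ 0.249, again giving ≈ 75.6°.

≈ 75.6°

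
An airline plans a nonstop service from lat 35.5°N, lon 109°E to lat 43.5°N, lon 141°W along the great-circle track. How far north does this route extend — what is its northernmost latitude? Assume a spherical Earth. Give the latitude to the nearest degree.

The great circle lies in the plane with unit normal n̂ = (p₁ × p₂)/|p₁ × p₂|.
Here n̂_z ≈ +0.566; the vertex latitude is φ_max = arccos|n̂_z| ≈ 55.5°.
Check via Clairaut: cos φ_max = |cos φ₁| · sin C = cos(35.5°)·sin(44.1°) ≈ 0.566, again giving ≈ 55.5°.

≈ 56°N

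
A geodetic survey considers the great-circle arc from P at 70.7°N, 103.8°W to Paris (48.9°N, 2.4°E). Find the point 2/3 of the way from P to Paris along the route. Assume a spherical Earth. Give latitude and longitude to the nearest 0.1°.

≈ 63.1°N, 12.8°W

Convert each endpoint to a unit vector on the sphere (x = cos φ cos λ, y = cos φ sin λ, z = sin φ).
The central angle between the endpoints is δ = arccos(p₁·p₂) ≈ 0.862 rad (49.4°).
Interpolate at f = 2/3 with slerp weights a = sin((1−f)δ)/sin δ ≈ 0.373, b = sin(fδ)/sin δ ≈ 0.716.
p = a·p₁ + b·p₂ ≈ (0.441, -0.100, 0.892); φ = arcsin(p_z) ≈ 63.12°, λ = atan2(p_y, p_x) ≈ -12.80°.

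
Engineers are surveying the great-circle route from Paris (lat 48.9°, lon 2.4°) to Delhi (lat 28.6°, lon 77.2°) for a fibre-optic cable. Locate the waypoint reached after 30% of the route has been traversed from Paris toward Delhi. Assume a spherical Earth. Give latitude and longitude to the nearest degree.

From cos δ = sin φ₁ sin φ₂ + cos φ₁ cos φ₂ cos Δλ, the central angle is δ ≈ 1.033 rad (59.2°).
Interpolate at f = 0.30 with slerp weights a = sin((1−f)δ)/sin δ ≈ 0.771, b = sin(fδ)/sin δ ≈ 0.355.
p = a·p₁ + b·p₂ ≈ (0.575, 0.325, 0.751); φ = arcsin(p_z) ≈ 48.64°, λ = atan2(p_y, p_x) ≈ 29.49°.

≈ lat 49°, lon 29°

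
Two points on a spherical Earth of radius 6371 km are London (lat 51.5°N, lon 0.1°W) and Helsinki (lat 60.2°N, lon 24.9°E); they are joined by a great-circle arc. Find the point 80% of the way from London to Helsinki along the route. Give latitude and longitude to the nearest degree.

Write both endpoints as unit vectors p₁, p₂ with components (cos φ cos λ, cos φ sin λ, sin φ).
The central angle between the endpoints is δ = arccos(p₁·p₂) ≈ 0.286 rad (16.4°).
Interpolate at f = 0.80 with slerp weights a = sin((1−f)δ)/sin δ ≈ 0.203, b = sin(fδ)/sin δ ≈ 0.804.
p = a·p₁ + b·p₂ ≈ (0.489, 0.168, 0.856); φ = arcsin(p_z) ≈ 58.89°, λ = atan2(p_y, p_x) ≈ 18.98°.

≈ lat 59°N, lon 19°E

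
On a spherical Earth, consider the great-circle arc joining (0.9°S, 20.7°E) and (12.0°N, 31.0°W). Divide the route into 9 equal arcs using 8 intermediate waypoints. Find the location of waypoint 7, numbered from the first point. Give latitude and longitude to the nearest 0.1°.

Write both endpoints as unit vectors p₁, p₂ with components (cos φ cos λ, cos φ sin λ, sin φ).
The central angle between the endpoints is δ = arccos(p₁·p₂) ≈ 0.924 rad (52.9°).
Interpolate at f = 7/9 with slerp weights a = sin((1−f)δ)/sin δ ≈ 0.255, b = sin(fδ)/sin δ ≈ 0.825.
p = a·p₁ + b·p₂ ≈ (0.931, -0.325, 0.168); φ = arcsin(p_z) ≈ 9.64°, λ = atan2(p_y, p_x) ≈ -19.27°.

≈ (9.6°N, 19.3°W)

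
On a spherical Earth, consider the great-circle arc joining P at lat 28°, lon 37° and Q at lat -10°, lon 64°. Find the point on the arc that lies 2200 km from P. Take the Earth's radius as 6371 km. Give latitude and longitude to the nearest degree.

≈ lat 12°, lon 49°

From cos δ = sin φ₁ sin φ₂ + cos φ₁ cos φ₂ cos Δλ, the central angle is δ ≈ 0.805 rad (46.1°). The total great-circle distance is δ·R ≈ 0.805 × 6371 ≈ 5128 km, so the target fraction is f = 2200/5128 ≈ 0.429.
Interpolate at f ≈ 0.429 with slerp weights a = sin((1−f)δ)/sin δ ≈ 0.615, b = sin(fδ)/sin δ ≈ 0.470.
p = a·p₁ + b·p₂ ≈ (0.637, 0.743, 0.207); φ = arcsin(p_z) ≈ 11.97°, λ = atan2(p_y, p_x) ≈ 49.39°.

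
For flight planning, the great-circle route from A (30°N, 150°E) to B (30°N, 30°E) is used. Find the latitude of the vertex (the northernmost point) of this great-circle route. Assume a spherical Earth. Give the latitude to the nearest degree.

The great circle lies in the plane with unit normal n̂ = (p₁ × p₂)/|p₁ × p₂|.
Here n̂_z ≈ -0.655; the vertex latitude is φ_max = arccos|n̂_z| ≈ 49.1°.
Check via Clairaut: cos φ_max = |cos φ₁| · sin C = cos(30.0°)·sin(49.1°) ≈ 0.655, again giving ≈ 49.1°.

≈ 49°N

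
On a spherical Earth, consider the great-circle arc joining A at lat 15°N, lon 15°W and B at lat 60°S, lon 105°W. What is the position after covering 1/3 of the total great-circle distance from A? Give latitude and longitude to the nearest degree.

≈ lat 15°S, lon 32°W

From cos δ = sin φ₁ sin φ₂ + cos φ₁ cos φ₂ cos Δλ, the central angle is δ ≈ 1.797 rad (103.0°).
Interpolate at f = 1/3 with slerp weights a = sin((1−f)δ)/sin δ ≈ 0.956, b = sin(fδ)/sin δ ≈ 0.578.
p = a·p₁ + b·p₂ ≈ (0.817, -0.518, -0.254); φ = arcsin(p_z) ≈ -14.69°, λ = atan2(p_y, p_x) ≈ -32.40°.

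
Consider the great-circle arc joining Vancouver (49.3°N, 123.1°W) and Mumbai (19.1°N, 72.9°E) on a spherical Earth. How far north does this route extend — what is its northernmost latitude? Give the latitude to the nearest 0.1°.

The great circle lies in the plane with unit normal n̂ = (p₁ × p₂)/|p₁ × p₂|.
Here n̂_z ≈ -0.181; the vertex latitude is φ_max = arccos|n̂_z| ≈ 79.6°.

≈ 79.6°N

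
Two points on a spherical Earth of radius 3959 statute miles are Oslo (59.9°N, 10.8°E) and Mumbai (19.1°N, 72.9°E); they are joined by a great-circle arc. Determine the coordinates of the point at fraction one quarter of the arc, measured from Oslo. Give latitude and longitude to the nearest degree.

The haversine formula gives a central angle δ ≈ 1.042 rad (59.7°) between the endpoints.
Interpolate at f = 1/4 with slerp weights a = sin((1−f)δ)/sin δ ≈ 0.816, b = sin(fδ)/sin δ ≈ 0.298.
p = a·p₁ + b·p₂ ≈ (0.485, 0.346, 0.803); φ = arcsin(p_z) ≈ 53.45°, λ = atan2(p_y, p_x) ≈ 35.52°.

≈ (53°N, 36°E)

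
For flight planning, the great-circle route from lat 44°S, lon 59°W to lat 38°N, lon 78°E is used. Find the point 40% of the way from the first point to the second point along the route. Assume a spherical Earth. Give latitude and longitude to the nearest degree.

≈ lat 18°S, lon 5°E

From cos δ = sin φ₁ sin φ₂ + cos φ₁ cos φ₂ cos Δλ, the central angle is δ ≈ 2.572 rad (147.4°).
Interpolate at f = 0.40 with slerp weights a = sin((1−f)δ)/sin δ ≈ 1.854, b = sin(fδ)/sin δ ≈ 1.589.
p = a·p₁ + b·p₂ ≈ (0.947, 0.082, -0.310); φ = arcsin(p_z) ≈ -18.04°, λ = atan2(p_y, p_x) ≈ 4.92°.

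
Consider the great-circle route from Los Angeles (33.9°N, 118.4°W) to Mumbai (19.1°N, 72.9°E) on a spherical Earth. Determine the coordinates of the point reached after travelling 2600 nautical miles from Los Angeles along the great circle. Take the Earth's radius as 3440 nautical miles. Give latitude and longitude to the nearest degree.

The haversine formula gives a central angle δ ≈ 2.198 rad (125.9°) between the endpoints. The total great-circle distance is δ·R ≈ 2.198 × 3440 ≈ 7560 nmi, so the target fraction is f = 2600/7560 ≈ 0.344.
Interpolate at f ≈ 0.344 with slerp weights a = sin((1−f)δ)/sin δ ≈ 1.225, b = sin(fδ)/sin δ ≈ 0.847.
p = a·p₁ + b·p₂ ≈ (-0.248, -0.129, 0.960); φ = arcsin(p_z) ≈ 73.76°, λ = atan2(p_y, p_x) ≈ -152.50°.

≈ (74°N, 153°W)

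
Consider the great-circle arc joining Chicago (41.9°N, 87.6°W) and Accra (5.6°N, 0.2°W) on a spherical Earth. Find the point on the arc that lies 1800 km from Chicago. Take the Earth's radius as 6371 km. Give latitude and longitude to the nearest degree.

Convert each endpoint to a unit vector on the sphere (x = cos φ cos λ, y = cos φ sin λ, z = sin φ).
The central angle between the endpoints is δ = arccos(p₁·p₂) ≈ 1.472 rad (84.3°). The total great-circle distance is δ·R ≈ 1.472 × 6371 ≈ 9377 km, so the target fraction is f = 1800/9377 ≈ 0.192.
Interpolate at f ≈ 0.192 with slerp weights a = sin((1−f)δ)/sin δ ≈ 0.933, b = sin(fδ)/sin δ ≈ 0.280.
p = a·p₁ + b·p₂ ≈ (0.308, -0.695, 0.650); φ = arcsin(p_z) ≈ 40.56°, λ = atan2(p_y, p_x) ≈ -66.09°.

≈ 41°N, 66°W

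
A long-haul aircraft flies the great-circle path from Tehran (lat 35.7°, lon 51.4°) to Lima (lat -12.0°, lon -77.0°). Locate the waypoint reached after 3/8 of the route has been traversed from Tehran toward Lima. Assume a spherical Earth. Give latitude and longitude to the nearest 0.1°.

≈ lat 32.2°, lon -7.1°

From cos δ = sin φ₁ sin φ₂ + cos φ₁ cos φ₂ cos Δλ, the central angle is δ ≈ 2.233 rad (127.9°).
Interpolate at f = 3/8 with slerp weights a = sin((1−f)δ)/sin δ ≈ 1.248, b = sin(fδ)/sin δ ≈ 0.942.
p = a·p₁ + b·p₂ ≈ (0.840, -0.105, 0.533); φ = arcsin(p_z) ≈ 32.19°, λ = atan2(p_y, p_x) ≈ -7.15°.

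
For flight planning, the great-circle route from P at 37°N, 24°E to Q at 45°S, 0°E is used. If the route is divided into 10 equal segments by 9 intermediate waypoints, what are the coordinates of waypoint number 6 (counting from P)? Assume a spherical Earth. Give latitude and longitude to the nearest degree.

≈ 12°S, 11°E

Convert each endpoint to a unit vector on the sphere (x = cos φ cos λ, y = cos φ sin λ, z = sin φ).
The central angle between the endpoints is δ = arccos(p₁·p₂) ≈ 1.480 rad (84.8°).
Interpolate at f = 6/10 with slerp weights a = sin((1−f)δ)/sin δ ≈ 0.560, b = sin(fδ)/sin δ ≈ 0.779.
p = a·p₁ + b·p₂ ≈ (0.960, 0.182, -0.214); φ = arcsin(p_z) ≈ -12.34°, λ = atan2(p_y, p_x) ≈ 10.74°.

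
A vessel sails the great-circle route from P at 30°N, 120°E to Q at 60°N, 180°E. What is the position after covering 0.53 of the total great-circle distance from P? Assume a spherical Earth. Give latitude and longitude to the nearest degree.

From cos δ = sin φ₁ sin φ₂ + cos φ₁ cos φ₂ cos Δλ, the central angle is δ ≈ 0.864 rad (49.5°).
Interpolate at f = 0.53 with slerp weights a = sin((1−f)δ)/sin δ ≈ 0.519, b = sin(fδ)/sin δ ≈ 0.581.
p = a·p₁ + b·p₂ ≈ (-0.516, 0.390, 0.763); φ = arcsin(p_z) ≈ 49.74°, λ = atan2(p_y, p_x) ≈ 142.93°.

≈ 50°N, 143°E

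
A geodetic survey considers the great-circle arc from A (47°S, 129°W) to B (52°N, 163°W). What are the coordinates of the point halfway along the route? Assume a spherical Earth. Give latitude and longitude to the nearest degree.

≈ (3°N, 145°W)

Write both endpoints as unit vectors p₁, p₂ with components (cos φ cos λ, cos φ sin λ, sin φ).
The central angle between the endpoints is δ = arccos(p₁·p₂) ≈ 1.801 rad (103.2°).
Interpolate at f = 1/2 with slerp weights a = sin((1−f)δ)/sin δ ≈ 0.805, b = sin(fδ)/sin δ ≈ 0.805.
p = a·p₁ + b·p₂ ≈ (-0.819, -0.571, 0.046); φ = arcsin(p_z) ≈ 2.61°, λ = atan2(p_y, p_x) ≈ -145.10°.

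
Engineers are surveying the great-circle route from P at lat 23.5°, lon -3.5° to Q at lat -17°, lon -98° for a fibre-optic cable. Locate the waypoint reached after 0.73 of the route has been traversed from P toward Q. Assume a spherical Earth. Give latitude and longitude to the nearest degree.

≈ lat -6°, lon -73°

The haversine formula gives a central angle δ ≈ 1.757 rad (100.7°) between the endpoints.
Interpolate at f = 0.73 with slerp weights a = sin((1−f)δ)/sin δ ≈ 0.465, b = sin(fδ)/sin δ ≈ 0.976.
p = a·p₁ + b·p₂ ≈ (0.296, -0.950, -0.100); φ = arcsin(p_z) ≈ -5.73°, λ = atan2(p_y, p_x) ≈ -72.71°.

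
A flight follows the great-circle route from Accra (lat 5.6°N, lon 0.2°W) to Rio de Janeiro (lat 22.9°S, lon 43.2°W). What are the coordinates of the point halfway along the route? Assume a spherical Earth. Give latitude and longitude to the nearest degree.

Convert each endpoint to a unit vector on the sphere (x = cos φ cos λ, y = cos φ sin λ, z = sin φ).
The central angle between the endpoints is δ = arccos(p₁·p₂) ≈ 0.886 rad (50.8°).
Interpolate at f = 1/2 with slerp weights a = sin((1−f)δ)/sin δ ≈ 0.553, b = sin(fδ)/sin δ ≈ 0.553.
p = a·p₁ + b·p₂ ≈ (0.922, -0.351, -0.161); φ = arcsin(p_z) ≈ -9.28°, λ = atan2(p_y, p_x) ≈ -20.83°.

≈ lat 9°S, lon 21°W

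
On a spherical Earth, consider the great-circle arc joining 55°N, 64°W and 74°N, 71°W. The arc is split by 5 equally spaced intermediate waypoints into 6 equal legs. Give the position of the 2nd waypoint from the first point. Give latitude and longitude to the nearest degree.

≈ 61°N, 65°W

From cos δ = sin φ₁ sin φ₂ + cos φ₁ cos φ₂ cos Δλ, the central angle is δ ≈ 0.335 rad (19.2°).
Interpolate at f = 2/6 with slerp weights a = sin((1−f)δ)/sin δ ≈ 0.674, b = sin(fδ)/sin δ ≈ 0.339.
p = a·p₁ + b·p₂ ≈ (0.200, -0.436, 0.878); φ = arcsin(p_z) ≈ 61.36°, λ = atan2(p_y, p_x) ≈ -65.36°.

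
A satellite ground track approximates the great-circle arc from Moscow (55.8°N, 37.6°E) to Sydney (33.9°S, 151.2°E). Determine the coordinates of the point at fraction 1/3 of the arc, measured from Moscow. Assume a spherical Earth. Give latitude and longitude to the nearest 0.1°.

Convert each endpoint to a unit vector on the sphere (x = cos φ cos λ, y = cos φ sin λ, z = sin φ).
The central angle between the endpoints is δ = arccos(p₁·p₂) ≈ 2.276 rad (130.4°).
Interpolate at f = 1/3 with slerp weights a = sin((1−f)δ)/sin δ ≈ 1.311, b = sin(fδ)/sin δ ≈ 0.903.
p = a·p₁ + b·p₂ ≈ (-0.073, 0.811, 0.581); φ = arcsin(p_z) ≈ 35.50°, λ = atan2(p_y, p_x) ≈ 95.15°.

≈ (35.5°N, 95.2°E)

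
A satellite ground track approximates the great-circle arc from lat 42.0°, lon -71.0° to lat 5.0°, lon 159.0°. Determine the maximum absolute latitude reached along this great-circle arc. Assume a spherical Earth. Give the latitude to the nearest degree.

≈ 51°

The great circle lies in the plane with unit normal n̂ = (p₁ × p₂)/|p₁ × p₂|.
Here n̂_z ≈ -0.624; the vertex latitude is φ_max = arccos|n̂_z| ≈ 51.4°.
Check via Clairaut: cos φ_max = |cos φ₁| · sin C = cos(42.0°)·sin(57.1°) ≈ 0.624, again giving ≈ 51.4°.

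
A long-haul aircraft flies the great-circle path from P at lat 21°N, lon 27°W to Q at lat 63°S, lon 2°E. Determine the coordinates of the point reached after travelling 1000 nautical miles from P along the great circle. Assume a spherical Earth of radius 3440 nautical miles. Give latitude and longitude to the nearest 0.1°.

≈ lat 4.7°N, lon 23.4°W

The haversine formula gives a central angle δ ≈ 1.519 rad (87.1°) between the endpoints. The total great-circle distance is δ·R ≈ 1.519 × 3440 ≈ 5227 nmi, so the target fraction is f = 1000/5227 ≈ 0.191.
Interpolate at f ≈ 0.191 with slerp weights a = sin((1−f)δ)/sin δ ≈ 0.943, b = sin(fδ)/sin δ ≈ 0.287.
p = a·p₁ + b·p₂ ≈ (0.915, -0.395, 0.082); φ = arcsin(p_z) ≈ 4.72°, λ = atan2(p_y, p_x) ≈ -23.37°.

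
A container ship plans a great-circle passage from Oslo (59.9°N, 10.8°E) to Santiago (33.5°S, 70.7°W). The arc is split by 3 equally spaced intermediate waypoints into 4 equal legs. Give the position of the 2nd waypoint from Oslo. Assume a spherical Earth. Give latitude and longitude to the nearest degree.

≈ 17°N, 42°W

The haversine formula gives a central angle δ ≈ 2.000 rad (114.6°) between the endpoints.
Interpolate at f = 2/4 with slerp weights a = sin((1−f)δ)/sin δ ≈ 0.925, b = sin(fδ)/sin δ ≈ 0.925.
p = a·p₁ + b·p₂ ≈ (0.711, -0.641, 0.290); φ = arcsin(p_z) ≈ 16.84°, λ = atan2(p_y, p_x) ≈ -42.05°.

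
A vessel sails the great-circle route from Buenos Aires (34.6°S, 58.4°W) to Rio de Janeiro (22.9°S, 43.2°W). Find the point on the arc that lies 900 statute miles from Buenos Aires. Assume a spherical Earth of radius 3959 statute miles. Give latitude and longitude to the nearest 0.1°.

From cos δ = sin φ₁ sin φ₂ + cos φ₁ cos φ₂ cos Δλ, the central angle is δ ≈ 0.309 rad (17.7°). The total great-circle distance is δ·R ≈ 0.309 × 3959 ≈ 1223 mi, so the target fraction is f = 900/1223 ≈ 0.736.
Interpolate at f ≈ 0.736 with slerp weights a = sin((1−f)δ)/sin δ ≈ 0.268, b = sin(fδ)/sin δ ≈ 0.742.
p = a·p₁ + b·p₂ ≈ (0.613, -0.655, -0.441); φ = arcsin(p_z) ≈ -26.14°, λ = atan2(p_y, p_x) ≈ -46.89°.

≈ 26.1°S, 46.9°W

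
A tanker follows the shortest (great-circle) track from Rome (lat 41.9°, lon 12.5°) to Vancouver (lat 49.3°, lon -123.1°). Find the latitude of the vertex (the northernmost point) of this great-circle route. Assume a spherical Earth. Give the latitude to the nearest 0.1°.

≈ 69.9°

The great circle lies in the plane with unit normal n̂ = (p₁ × p₂)/|p₁ × p₂|.
Here n̂_z ≈ -0.344; the vertex latitude is φ_max = arccos|n̂_z| ≈ 69.9°.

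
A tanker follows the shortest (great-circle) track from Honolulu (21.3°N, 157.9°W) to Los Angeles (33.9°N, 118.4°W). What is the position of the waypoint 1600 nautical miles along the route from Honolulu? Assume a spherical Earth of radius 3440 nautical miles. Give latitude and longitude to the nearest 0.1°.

Convert each endpoint to a unit vector on the sphere (x = cos φ cos λ, y = cos φ sin λ, z = sin φ).
The central angle between the endpoints is δ = arccos(p₁·p₂) ≈ 0.645 rad (36.9°). The total great-circle distance is δ·R ≈ 0.645 × 3440 ≈ 2218 nmi, so the target fraction is f = 1600/2218 ≈ 0.722.
Interpolate at f ≈ 0.722 with slerp weights a = sin((1−f)δ)/sin δ ≈ 0.297, b = sin(fδ)/sin δ ≈ 0.746.
p = a·p₁ + b·p₂ ≈ (-0.551, -0.649, 0.524); φ = arcsin(p_z) ≈ 31.62°, λ = atan2(p_y, p_x) ≈ -130.34°.

≈ 31.6°N, 130.3°W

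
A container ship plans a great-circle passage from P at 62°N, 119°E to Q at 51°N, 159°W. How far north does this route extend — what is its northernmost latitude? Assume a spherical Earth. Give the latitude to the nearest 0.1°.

The great circle lies in the plane with unit normal n̂ = (p₁ × p₂)/|p₁ × p₂|.
Here n̂_z ≈ +0.426; the vertex latitude is φ_max = arccos|n̂_z| ≈ 64.8°.
Check via Clairaut: cos φ_max = |cos φ₁| · sin C = cos(62.0°)·sin(65.2°) ≈ 0.426, again giving ≈ 64.8°.

≈ 64.8°N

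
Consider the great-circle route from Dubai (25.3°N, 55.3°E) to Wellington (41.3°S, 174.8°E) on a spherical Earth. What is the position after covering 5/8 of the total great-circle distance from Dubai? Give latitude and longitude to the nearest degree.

≈ 25°S, 120°E

The haversine formula gives a central angle δ ≈ 2.235 rad (128.1°) between the endpoints.
Interpolate at f = 5/8 with slerp weights a = sin((1−f)δ)/sin δ ≈ 0.944, b = sin(fδ)/sin δ ≈ 1.251.
p = a·p₁ + b·p₂ ≈ (-0.450, 0.787, -0.422); φ = arcsin(p_z) ≈ -24.97°, λ = atan2(p_y, p_x) ≈ 119.76°.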